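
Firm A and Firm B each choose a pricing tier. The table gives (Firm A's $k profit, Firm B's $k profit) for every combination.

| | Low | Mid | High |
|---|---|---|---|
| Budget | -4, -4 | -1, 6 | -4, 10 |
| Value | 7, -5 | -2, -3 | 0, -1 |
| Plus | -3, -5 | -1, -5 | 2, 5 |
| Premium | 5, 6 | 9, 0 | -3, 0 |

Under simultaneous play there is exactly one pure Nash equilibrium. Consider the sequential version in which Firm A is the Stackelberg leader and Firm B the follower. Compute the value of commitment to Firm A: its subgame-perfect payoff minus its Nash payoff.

Firm B best-responds to each possible Firm A move:
- Budget: BR = High, leader payoff -4.
- Value: BR = High, leader payoff 0.
- Plus: BR = High, leader payoff 2.
- Premium: BR = Low, leader payoff 5.
Maximizing over -4, 0, 2, 5, Firm A chooses Premium. Subgame-perfect outcome: (Premium, Low) with payoffs (5, 6).
Now find the simultaneous Nash equilibrium.
Firm A's best replies: Low→Value; Mid→Premium; High→Plus.
Firm B's best replies: Budget→High; Value→High; Plus→High; Premium→Low.
The unique mutual best reply is (Plus, High), giving (2, 5).
Firm A's commitment gain: 5 − 2 = 3.

3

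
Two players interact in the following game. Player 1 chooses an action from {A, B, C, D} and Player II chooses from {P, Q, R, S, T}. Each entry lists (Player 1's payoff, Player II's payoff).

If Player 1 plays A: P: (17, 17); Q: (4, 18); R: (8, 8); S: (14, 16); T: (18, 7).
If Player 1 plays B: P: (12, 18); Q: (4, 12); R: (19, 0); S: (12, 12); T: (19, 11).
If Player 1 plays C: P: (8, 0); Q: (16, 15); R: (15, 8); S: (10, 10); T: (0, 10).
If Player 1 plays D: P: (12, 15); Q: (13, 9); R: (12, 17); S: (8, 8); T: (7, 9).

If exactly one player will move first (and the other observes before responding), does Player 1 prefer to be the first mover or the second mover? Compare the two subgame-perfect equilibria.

If Player 1 leads: Player II's best replies are A→Q, B→P, C→Q, D→R; Player 1's induced payoffs 4, 12, 16, 12; outcome (C, Q), payoffs (16, 15).
If Player II leads: Player 1's best replies are P→A, Q→C, R→B, S→A, T→B; Player II's induced payoffs 17, 15, 0, 16, 11; outcome (A, P), payoffs (17, 17).
Player 1 gets 16 moving first and 17 moving second, so Player 1 prefers to move second.

second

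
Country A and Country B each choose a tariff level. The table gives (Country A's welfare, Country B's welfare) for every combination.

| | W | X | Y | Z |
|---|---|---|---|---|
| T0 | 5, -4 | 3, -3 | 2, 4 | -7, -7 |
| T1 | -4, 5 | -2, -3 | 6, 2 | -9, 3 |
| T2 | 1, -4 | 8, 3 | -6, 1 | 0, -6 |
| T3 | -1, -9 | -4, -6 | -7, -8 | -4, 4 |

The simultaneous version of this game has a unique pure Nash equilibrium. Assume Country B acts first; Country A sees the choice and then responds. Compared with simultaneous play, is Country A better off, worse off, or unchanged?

Solve by backward induction (Country B leads).
- W: BR = T0, leader payoff -4.
- X: BR = T2, leader payoff 3.
- Y: BR = T1, leader payoff 2.
- Z: BR = T2, leader payoff -6.
Among -4, 3, 2, -6, the best is 3 at X. Subgame-perfect outcome: (T2, X) with payoffs (8, 3).
For the simultaneous game, intersect best replies.
Country A's best replies: W→T0; X→T2; Y→T1; Z→T2.
Country B's best replies: T0→Y; T1→W; T2→X; T3→Z.
The unique mutual best reply is (T2, X), giving (8, 3).
Country A earns 8 sequentially versus 8 at the Nash outcome: unchanged.

unchanged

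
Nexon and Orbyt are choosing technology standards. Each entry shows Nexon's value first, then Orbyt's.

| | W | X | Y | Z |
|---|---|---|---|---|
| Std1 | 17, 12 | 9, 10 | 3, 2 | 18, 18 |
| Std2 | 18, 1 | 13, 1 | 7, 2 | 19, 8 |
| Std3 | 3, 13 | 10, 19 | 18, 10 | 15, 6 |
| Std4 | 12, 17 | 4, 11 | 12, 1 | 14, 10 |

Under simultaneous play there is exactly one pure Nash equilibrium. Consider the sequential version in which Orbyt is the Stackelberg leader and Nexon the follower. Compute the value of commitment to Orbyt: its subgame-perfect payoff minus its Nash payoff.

2

Nexon best-responds to each possible Orbyt move:
- W: Nexon compares 17, 18, 3, 12 and picks Std2; Orbyt would get 1.
- X: Nexon compares 9, 13, 10, 4 and picks Std2; Orbyt would get 1.
- Y: Nexon compares 3, 7, 18, 12 and picks Std3; Orbyt would get 10.
- Z: Nexon compares 18, 19, 15, 14 and picks Std2; Orbyt would get 8.
Maximizing over 1, 1, 10, 8, Orbyt chooses Y. Subgame-perfect outcome: (Std3, Y) with payoffs (18, 10).
Under simultaneous play:
Nexon's best replies: W→Std2; X→Std2; Y→Std3; Z→Std2.
Orbyt's best replies: Std1→Z; Std2→Z; Std3→X; Std4→W.
The unique mutual best reply is (Std2, Z), giving (19, 8).
Orbyt's commitment gain: 10 − 8 = 2.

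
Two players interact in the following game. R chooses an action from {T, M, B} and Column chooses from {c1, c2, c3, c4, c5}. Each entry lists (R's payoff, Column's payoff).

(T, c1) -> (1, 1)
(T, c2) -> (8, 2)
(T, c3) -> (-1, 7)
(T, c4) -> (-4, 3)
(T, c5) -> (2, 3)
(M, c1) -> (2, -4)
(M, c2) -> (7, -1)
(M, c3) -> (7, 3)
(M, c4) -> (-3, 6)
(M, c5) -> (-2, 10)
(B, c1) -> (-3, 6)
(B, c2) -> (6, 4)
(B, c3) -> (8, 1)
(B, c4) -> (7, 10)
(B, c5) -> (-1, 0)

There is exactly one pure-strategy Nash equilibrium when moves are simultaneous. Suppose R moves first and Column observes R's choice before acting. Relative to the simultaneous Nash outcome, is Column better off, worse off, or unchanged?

Solve by backward induction (R leads).
- T: Column compares 1, 2, 7, 3, 3 and picks c3; R would get -1.
- M: Column compares -4, -1, 3, 6, 10 and picks c5; R would get -2.
- B: Column compares 6, 4, 1, 10, 0 and picks c4; R would get 7.
Maximizing over -1, -2, 7, R chooses B. Subgame-perfect outcome: (B, c4) with payoffs (7, 10).
Now find the simultaneous Nash equilibrium.
R's best replies: c1→M; c2→T; c3→B; c4→B; c5→T.
Column's best replies: T→c3; M→c5; B→c4.
Only (B, c4) has each player best-responding; Nash payoffs (7, 10).
Column earns 10 sequentially versus 10 at the Nash outcome: unchanged.

unchanged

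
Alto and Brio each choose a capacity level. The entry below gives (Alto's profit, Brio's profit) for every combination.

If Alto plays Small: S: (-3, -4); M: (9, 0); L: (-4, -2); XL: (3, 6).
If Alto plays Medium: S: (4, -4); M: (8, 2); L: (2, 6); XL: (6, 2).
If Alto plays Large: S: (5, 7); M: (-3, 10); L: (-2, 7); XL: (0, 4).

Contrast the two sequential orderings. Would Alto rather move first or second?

If Alto leads: Brio's best replies are Small→XL, Medium→L, Large→M; Alto's induced payoffs 3, 2, -3; outcome (Small, XL), payoffs (3, 6).
If Brio leads: Alto's best replies are S→Large, M→Small, L→Medium, XL→Medium; Brio's induced payoffs 7, 0, 6, 2; outcome (Large, S), payoffs (5, 7).
Alto gets 3 moving first and 5 moving second, so Alto prefers to move second.

second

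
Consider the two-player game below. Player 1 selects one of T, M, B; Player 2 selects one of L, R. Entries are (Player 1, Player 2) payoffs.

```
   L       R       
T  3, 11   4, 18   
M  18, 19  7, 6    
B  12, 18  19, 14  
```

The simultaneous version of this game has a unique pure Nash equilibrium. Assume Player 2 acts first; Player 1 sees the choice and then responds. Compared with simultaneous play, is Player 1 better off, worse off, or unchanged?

unchanged

Work backward from Player 1's decision.
- L → Player 1 plays M (best of 3, 18, 12); Player 2 gets 19.
- R → Player 1 plays B (best of 4, 7, 19); Player 2 gets 14.
Maximizing over 19, 14, Player 2 chooses L. Subgame-perfect outcome: (M, L) with payoffs (18, 19).
Under simultaneous play:
Player 1's best replies: L→M; R→B.
Player 2's best replies: T→R; M→L; B→L.
Only (M, L) has each player best-responding; Nash payoffs (18, 19).
Player 1 earns 18 sequentially versus 18 at the Nash outcome: unchanged.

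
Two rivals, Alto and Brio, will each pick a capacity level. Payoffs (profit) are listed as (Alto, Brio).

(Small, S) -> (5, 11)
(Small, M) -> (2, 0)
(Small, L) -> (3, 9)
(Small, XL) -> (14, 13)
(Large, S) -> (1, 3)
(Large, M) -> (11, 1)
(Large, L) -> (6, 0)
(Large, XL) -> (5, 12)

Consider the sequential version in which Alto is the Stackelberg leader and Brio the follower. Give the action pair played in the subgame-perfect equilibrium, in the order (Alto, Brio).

(Small, XL)

Solve by backward induction (Alto leads).
- Small → Brio plays XL (best of 11, 0, 9, 13); Alto gets 14.
- Large → Brio plays XL (best of 3, 1, 0, 12); Alto gets 5.
Among 14, 5, the best is 14 at Small. Subgame-perfect outcome: (Small, XL) with payoffs (14, 13).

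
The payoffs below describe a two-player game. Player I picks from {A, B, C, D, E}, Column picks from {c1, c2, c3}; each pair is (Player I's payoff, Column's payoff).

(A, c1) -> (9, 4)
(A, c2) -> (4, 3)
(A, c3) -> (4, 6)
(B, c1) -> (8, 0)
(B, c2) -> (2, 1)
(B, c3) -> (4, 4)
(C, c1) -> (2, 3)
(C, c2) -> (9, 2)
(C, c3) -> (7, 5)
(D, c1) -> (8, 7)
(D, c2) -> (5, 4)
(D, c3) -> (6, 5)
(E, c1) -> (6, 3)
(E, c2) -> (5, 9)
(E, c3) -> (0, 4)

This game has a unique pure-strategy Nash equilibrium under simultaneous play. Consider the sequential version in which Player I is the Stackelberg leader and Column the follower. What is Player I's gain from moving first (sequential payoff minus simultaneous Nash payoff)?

1

Solve by backward induction (Player I leads).
- A: Column compares 4, 3, 6 and picks c3; Player I would get 4.
- B: Column compares 0, 1, 4 and picks c3; Player I would get 4.
- C: Column compares 3, 2, 5 and picks c3; Player I would get 7.
- D: Column compares 7, 4, 5 and picks c1; Player I would get 8.
- E: Column compares 3, 9, 4 and picks c2; Player I would get 5.
Player I's induced payoffs are 4, 4, 7, 8, 5, so Player I commits to D. Subgame-perfect outcome: (D, c1) with payoffs (8, 7).
Now find the simultaneous Nash equilibrium.
Player I's best replies: c1→A; c2→C; c3→C.
Column's best replies: A→c3; B→c3; C→c3; D→c1; E→c2.
Only (C, c3) has each player best-responding; Nash payoffs (7, 5).
Player I's commitment gain: 8 − 7 = 1.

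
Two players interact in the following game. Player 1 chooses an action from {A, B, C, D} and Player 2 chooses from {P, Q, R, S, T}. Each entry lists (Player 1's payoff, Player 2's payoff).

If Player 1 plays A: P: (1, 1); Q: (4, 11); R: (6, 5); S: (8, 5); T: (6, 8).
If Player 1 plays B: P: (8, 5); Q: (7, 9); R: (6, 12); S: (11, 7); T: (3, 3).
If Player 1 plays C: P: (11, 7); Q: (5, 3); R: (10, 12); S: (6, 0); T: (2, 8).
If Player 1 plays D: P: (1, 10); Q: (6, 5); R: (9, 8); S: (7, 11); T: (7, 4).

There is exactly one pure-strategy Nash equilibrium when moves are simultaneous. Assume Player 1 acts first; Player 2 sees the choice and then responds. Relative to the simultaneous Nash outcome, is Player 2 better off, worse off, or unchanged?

unchanged

Solve by backward induction (Player 1 leads).
- A: Player 2 compares 1, 11, 5, 5, 8 and picks Q; Player 1 would get 4.
- B: Player 2 compares 5, 9, 12, 7, 3 and picks R; Player 1 would get 6.
- C: Player 2 compares 7, 3, 12, 0, 8 and picks R; Player 1 would get 10.
- D: Player 2 compares 10, 5, 8, 11, 4 and picks S; Player 1 would get 7.
Maximizing over 4, 6, 10, 7, Player 1 chooses C. Subgame-perfect outcome: (C, R) with payoffs (10, 12).
For the simultaneous game, intersect best replies.
Player 1's best replies: P→C; Q→B; R→C; S→B; T→D.
Player 2's best replies: A→Q; B→R; C→R; D→S.
The unique mutual best reply is (C, R), giving (10, 12).
Player 2 earns 12 sequentially versus 12 at the Nash outcome: unchanged.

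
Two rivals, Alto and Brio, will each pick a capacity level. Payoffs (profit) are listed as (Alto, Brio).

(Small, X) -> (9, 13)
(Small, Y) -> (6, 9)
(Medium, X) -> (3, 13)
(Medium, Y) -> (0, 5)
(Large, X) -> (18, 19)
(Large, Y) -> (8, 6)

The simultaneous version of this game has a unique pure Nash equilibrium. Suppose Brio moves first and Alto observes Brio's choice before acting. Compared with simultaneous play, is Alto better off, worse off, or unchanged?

unchanged

Solve by backward induction (Brio leads).
- X → Alto plays Large (best of 9, 3, 18); Brio gets 19.
- Y → Alto plays Large (best of 6, 0, 8); Brio gets 6.
Maximizing over 19, 6, Brio chooses X. Subgame-perfect outcome: (Large, X) with payoffs (18, 19).
Under simultaneous play:
Alto's best replies: X→Large; Y→Large.
Brio's best replies: Small→X; Medium→X; Large→X.
The unique mutual best reply is (Large, X), giving (18, 19).
Alto earns 18 sequentially versus 18 at the Nash outcome: unchanged.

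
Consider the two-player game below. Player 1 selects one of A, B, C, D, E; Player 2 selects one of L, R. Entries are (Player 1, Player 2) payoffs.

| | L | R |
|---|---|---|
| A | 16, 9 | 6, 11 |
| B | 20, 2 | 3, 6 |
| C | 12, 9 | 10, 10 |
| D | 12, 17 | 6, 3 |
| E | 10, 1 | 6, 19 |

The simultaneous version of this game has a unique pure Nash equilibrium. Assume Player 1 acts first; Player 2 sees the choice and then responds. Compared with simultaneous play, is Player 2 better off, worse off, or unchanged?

Work backward from Player 2's decision.
- A → Player 2 plays R (best of 9, 11); Player 1 gets 6.
- B → Player 2 plays R (best of 2, 6); Player 1 gets 3.
- C → Player 2 plays R (best of 9, 10); Player 1 gets 10.
- D → Player 2 plays L (best of 17, 3); Player 1 gets 12.
- E → Player 2 plays R (best of 1, 19); Player 1 gets 6.
Among 6, 3, 10, 12, 6, the best is 12 at D. Subgame-perfect outcome: (D, L) with payoffs (12, 17).
Under simultaneous play:
Player 1's best replies: L→B; R→C.
Player 2's best replies: A→R; B→R; C→R; D→L; E→R.
The unique mutual best reply is (C, R), giving (10, 10).
Player 2 earns 17 sequentially versus 10 at the Nash outcome: better off.

better off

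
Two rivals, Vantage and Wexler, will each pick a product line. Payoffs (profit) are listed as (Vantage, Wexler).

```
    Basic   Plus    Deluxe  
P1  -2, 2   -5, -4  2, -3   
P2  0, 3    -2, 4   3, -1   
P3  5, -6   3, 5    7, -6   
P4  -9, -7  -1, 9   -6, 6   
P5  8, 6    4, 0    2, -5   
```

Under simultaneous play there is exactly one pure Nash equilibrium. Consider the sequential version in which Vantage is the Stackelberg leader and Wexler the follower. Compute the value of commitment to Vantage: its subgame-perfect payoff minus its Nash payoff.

Solve by backward induction (Vantage leads).
- P1 → Wexler plays Basic (best of 2, -4, -3); Vantage gets -2.
- P2 → Wexler plays Plus (best of 3, 4, -1); Vantage gets -2.
- P3 → Wexler plays Plus (best of -6, 5, -6); Vantage gets 3.
- P4 → Wexler plays Plus (best of -7, 9, 6); Vantage gets -1.
- P5 → Wexler plays Basic (best of 6, 0, -5); Vantage gets 8.
Maximizing over -2, -2, 3, -1, 8, Vantage chooses P5. Subgame-perfect outcome: (P5, Basic) with payoffs (8, 6).
Now find the simultaneous Nash equilibrium.
Vantage's best replies: Basic→P5; Plus→P5; Deluxe→P3.
Wexler's best replies: P1→Basic; P2→Plus; P3→Plus; P4→Plus; P5→Basic.
Only (P5, Basic) has each player best-responding; Nash payoffs (8, 6).
Vantage's commitment gain: 8 − 8 = 0.

0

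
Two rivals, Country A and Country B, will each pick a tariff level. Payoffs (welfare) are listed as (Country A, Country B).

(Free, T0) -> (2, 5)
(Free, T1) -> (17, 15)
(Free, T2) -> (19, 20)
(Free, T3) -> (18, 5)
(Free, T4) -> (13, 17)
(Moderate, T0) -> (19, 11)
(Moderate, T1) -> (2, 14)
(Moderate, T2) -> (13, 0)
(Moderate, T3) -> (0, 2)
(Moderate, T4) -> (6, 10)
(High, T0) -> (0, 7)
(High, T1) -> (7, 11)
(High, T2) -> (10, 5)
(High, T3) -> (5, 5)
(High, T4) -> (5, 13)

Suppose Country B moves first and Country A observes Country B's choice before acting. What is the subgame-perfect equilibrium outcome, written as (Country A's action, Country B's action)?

(Free, T2)

Work backward from Country A's decision.
- T0 → Country A plays Moderate (best of 2, 19, 0); Country B gets 11.
- T1 → Country A plays Free (best of 17, 2, 7); Country B gets 15.
- T2 → Country A plays Free (best of 19, 13, 10); Country B gets 20.
- T3 → Country A plays Free (best of 18, 0, 5); Country B gets 5.
- T4 → Country A plays Free (best of 13, 6, 5); Country B gets 17.
Among 11, 15, 20, 5, 17, the best is 20 at T2. Subgame-perfect outcome: (Free, T2) with payoffs (19, 20).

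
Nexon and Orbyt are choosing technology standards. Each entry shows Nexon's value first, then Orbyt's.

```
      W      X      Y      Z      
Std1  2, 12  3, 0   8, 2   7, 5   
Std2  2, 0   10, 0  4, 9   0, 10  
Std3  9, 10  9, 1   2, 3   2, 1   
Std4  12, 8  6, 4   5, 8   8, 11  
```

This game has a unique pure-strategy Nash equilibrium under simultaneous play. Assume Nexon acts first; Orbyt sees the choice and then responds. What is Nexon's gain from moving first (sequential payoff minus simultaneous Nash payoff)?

1

Solve by backward induction (Nexon leads).
- Std1: BR = W, leader payoff 2.
- Std2: BR = Z, leader payoff 0.
- Std3: BR = W, leader payoff 9.
- Std4: BR = Z, leader payoff 8.
Maximizing over 2, 0, 9, 8, Nexon chooses Std3. Subgame-perfect outcome: (Std3, W) with payoffs (9, 10).
Under simultaneous play:
Nexon's best replies: W→Std4; X→Std2; Y→Std1; Z→Std4.
Orbyt's best replies: Std1→W; Std2→Z; Std3→W; Std4→Z.
The unique mutual best reply is (Std4, Z), giving (8, 11).
Nexon's commitment gain: 9 − 8 = 1.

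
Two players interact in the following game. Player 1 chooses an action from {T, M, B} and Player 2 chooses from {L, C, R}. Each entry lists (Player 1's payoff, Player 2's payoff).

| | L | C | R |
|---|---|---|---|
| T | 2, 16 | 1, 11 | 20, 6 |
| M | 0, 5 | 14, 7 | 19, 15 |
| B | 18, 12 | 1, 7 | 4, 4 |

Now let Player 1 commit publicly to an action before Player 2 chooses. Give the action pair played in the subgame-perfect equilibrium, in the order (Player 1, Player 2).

Backward induction with Player 1 moving first.
- T: BR = L, leader payoff 2.
- M: BR = R, leader payoff 19.
- B: BR = L, leader payoff 18.
Player 1's induced payoffs are 2, 19, 18, so Player 1 commits to M. Subgame-perfect outcome: (M, R) with payoffs (19, 15).

(M, R)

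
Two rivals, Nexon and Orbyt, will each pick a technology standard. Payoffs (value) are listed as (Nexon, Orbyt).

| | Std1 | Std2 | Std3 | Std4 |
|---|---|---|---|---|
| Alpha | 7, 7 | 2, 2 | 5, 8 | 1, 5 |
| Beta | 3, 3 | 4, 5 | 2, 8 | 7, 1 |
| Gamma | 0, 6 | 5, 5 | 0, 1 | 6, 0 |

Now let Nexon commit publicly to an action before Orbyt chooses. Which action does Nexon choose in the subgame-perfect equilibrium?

Orbyt best-responds to each possible Nexon move:
- Alpha: BR = Std3, leader payoff 5.
- Beta: BR = Std3, leader payoff 2.
- Gamma: BR = Std1, leader payoff 0.
Maximizing over 5, 2, 0, Nexon chooses Alpha. Subgame-perfect outcome: (Alpha, Std3) with payoffs (5, 8).

Alpha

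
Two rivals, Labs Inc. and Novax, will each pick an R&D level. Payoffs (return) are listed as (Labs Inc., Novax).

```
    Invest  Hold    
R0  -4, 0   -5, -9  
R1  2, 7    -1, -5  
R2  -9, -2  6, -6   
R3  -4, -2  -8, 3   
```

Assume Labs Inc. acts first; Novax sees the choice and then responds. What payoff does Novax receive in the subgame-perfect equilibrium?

7

Work backward from Novax's decision.
- R0: Novax compares 0, -9 and picks Invest; Labs Inc. would get -4.
- R1: Novax compares 7, -5 and picks Invest; Labs Inc. would get 2.
- R2: Novax compares -2, -6 and picks Invest; Labs Inc. would get -9.
- R3: Novax compares -2, 3 and picks Hold; Labs Inc. would get -8.
Among -4, 2, -9, -8, the best is 2 at R1. Subgame-perfect outcome: (R1, Invest) with payoffs (2, 7).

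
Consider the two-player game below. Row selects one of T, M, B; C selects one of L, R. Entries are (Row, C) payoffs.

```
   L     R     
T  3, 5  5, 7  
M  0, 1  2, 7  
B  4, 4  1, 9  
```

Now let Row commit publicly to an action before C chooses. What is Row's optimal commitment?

Solve by backward induction (Row leads).
- T: C compares 5, 7 and picks R; Row would get 5.
- M: C compares 1, 7 and picks R; Row would get 2.
- B: C compares 4, 9 and picks R; Row would get 1.
Row's induced payoffs are 5, 2, 1, so Row commits to T. Subgame-perfect outcome: (T, R) with payoffs (5, 7).

T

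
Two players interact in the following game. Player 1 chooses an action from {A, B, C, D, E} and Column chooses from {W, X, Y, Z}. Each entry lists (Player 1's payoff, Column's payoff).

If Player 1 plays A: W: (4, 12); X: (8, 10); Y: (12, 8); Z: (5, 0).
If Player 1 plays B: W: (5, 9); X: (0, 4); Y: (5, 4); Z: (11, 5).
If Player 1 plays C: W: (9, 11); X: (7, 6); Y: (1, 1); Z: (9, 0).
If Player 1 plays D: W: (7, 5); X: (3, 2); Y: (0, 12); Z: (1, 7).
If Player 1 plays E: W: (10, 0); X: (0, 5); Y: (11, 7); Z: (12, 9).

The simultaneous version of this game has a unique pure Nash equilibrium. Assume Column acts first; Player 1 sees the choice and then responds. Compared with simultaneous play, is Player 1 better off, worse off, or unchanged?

worse off

Player 1 best-responds to each possible Column move:
- W: Player 1 compares 4, 5, 9, 7, 10 and picks E; Column would get 0.
- X: Player 1 compares 8, 0, 7, 3, 0 and picks A; Column would get 10.
- Y: Player 1 compares 12, 5, 1, 0, 11 and picks A; Column would get 8.
- Z: Player 1 compares 5, 11, 9, 1, 12 and picks E; Column would get 9.
Among 0, 10, 8, 9, the best is 10 at X. Subgame-perfect outcome: (A, X) with payoffs (8, 10).
Under simultaneous play:
Player 1's best replies: W→E; X→A; Y→A; Z→E.
Column's best replies: A→W; B→W; C→W; D→Y; E→Z.
Only (E, Z) has each player best-responding; Nash payoffs (12, 9).
Player 1 earns 8 sequentially versus 12 at the Nash outcome: worse off.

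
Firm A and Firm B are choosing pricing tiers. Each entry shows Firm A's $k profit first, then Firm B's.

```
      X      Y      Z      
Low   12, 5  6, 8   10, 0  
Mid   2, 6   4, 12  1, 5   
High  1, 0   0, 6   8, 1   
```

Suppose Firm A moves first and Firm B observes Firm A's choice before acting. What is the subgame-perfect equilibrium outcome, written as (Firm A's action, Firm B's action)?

(Low, Y)

Firm B best-responds to each possible Firm A move:
- Low: Firm B compares 5, 8, 0 and picks Y; Firm A would get 6.
- Mid: Firm B compares 6, 12, 5 and picks Y; Firm A would get 4.
- High: Firm B compares 0, 6, 1 and picks Y; Firm A would get 0.
Among 6, 4, 0, the best is 6 at Low. Subgame-perfect outcome: (Low, Y) with payoffs (6, 8).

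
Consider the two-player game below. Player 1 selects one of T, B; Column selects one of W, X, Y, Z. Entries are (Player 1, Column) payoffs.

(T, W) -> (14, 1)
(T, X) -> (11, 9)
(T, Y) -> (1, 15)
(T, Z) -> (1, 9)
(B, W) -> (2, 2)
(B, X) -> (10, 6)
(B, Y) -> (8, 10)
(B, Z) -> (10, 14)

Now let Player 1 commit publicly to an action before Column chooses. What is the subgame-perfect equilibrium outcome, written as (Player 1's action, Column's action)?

(B, Z)

Backward induction with Player 1 moving first.
- T → Column plays Y (best of 1, 9, 15, 9); Player 1 gets 1.
- B → Column plays Z (best of 2, 6, 10, 14); Player 1 gets 10.
Maximizing over 1, 10, Player 1 chooses B. Subgame-perfect outcome: (B, Z) with payoffs (10, 14).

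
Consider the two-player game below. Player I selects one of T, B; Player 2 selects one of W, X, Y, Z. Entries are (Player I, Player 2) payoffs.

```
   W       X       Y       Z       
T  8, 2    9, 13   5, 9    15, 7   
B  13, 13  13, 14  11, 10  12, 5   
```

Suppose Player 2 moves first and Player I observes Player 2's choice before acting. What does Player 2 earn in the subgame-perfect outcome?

14

Work backward from Player I's decision.
- W: BR = B, leader payoff 13.
- X: BR = B, leader payoff 14.
- Y: BR = B, leader payoff 10.
- Z: BR = T, leader payoff 7.
Among 13, 14, 10, 7, the best is 14 at X. Subgame-perfect outcome: (B, X) with payoffs (13, 14).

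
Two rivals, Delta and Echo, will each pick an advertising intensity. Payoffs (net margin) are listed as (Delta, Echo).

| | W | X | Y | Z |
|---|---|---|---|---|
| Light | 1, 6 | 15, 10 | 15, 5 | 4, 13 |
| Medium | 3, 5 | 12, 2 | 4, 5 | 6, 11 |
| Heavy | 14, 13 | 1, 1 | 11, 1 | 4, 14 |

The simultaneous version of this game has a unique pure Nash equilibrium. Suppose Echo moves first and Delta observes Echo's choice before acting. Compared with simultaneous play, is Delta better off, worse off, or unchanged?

Solve by backward induction (Echo leads).
- W: BR = Heavy, leader payoff 13.
- X: BR = Light, leader payoff 10.
- Y: BR = Light, leader payoff 5.
- Z: BR = Medium, leader payoff 11.
Among 13, 10, 5, 11, the best is 13 at W. Subgame-perfect outcome: (Heavy, W) with payoffs (14, 13).
For the simultaneous game, intersect best replies.
Delta's best replies: W→Heavy; X→Light; Y→Light; Z→Medium.
Echo's best replies: Light→Z; Medium→Z; Heavy→Z.
Only (Medium, Z) has each player best-responding; Nash payoffs (6, 11).
Delta earns 14 sequentially versus 6 at the Nash outcome: better off.

better off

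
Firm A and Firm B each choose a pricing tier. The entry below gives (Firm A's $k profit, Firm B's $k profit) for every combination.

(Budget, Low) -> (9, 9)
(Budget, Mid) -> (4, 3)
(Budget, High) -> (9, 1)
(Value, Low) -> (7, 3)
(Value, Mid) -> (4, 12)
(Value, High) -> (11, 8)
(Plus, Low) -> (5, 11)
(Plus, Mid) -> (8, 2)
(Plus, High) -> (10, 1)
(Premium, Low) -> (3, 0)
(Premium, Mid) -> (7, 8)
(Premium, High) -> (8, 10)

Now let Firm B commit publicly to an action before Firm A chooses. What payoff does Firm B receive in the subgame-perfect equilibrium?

Firm A best-responds to each possible Firm B move:
- Low → Firm A plays Budget (best of 9, 7, 5, 3); Firm B gets 9.
- Mid → Firm A plays Plus (best of 4, 4, 8, 7); Firm B gets 2.
- High → Firm A plays Value (best of 9, 11, 10, 8); Firm B gets 8.
Among 9, 2, 8, the best is 9 at Low. Subgame-perfect outcome: (Budget, Low) with payoffs (9, 9).

9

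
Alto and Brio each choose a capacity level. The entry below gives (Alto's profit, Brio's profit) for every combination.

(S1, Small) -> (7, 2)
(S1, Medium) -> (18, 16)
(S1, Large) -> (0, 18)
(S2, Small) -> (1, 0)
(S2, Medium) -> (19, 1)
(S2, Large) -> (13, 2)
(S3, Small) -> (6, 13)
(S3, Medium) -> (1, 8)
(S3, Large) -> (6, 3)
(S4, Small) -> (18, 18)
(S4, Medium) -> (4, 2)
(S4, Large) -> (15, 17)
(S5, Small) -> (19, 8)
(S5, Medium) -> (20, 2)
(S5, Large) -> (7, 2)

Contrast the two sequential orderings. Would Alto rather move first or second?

first

If Alto leads: Brio's best replies are S1→Large, S2→Large, S3→Small, S4→Small, S5→Small; Alto's induced payoffs 0, 13, 6, 18, 19; outcome (S5, Small), payoffs (19, 8).
If Brio leads: Alto's best replies are Small→S5, Medium→S5, Large→S4; Brio's induced payoffs 8, 2, 17; outcome (S4, Large), payoffs (15, 17).
Alto gets 19 moving first and 15 moving second, so Alto prefers to move first.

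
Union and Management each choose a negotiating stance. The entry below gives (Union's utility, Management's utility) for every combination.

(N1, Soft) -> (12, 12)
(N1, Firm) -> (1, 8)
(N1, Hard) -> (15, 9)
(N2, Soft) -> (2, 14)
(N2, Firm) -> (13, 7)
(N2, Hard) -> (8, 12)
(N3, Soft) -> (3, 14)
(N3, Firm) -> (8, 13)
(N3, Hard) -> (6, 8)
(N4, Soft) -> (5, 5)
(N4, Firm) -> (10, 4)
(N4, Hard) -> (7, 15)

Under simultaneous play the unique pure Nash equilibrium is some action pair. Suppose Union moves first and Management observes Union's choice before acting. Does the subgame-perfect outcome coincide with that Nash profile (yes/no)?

yes

Management best-responds to each possible Union move:
- N1: BR = Soft, leader payoff 12.
- N2: BR = Soft, leader payoff 2.
- N3: BR = Soft, leader payoff 3.
- N4: BR = Hard, leader payoff 7.
Among 12, 2, 3, 7, the best is 12 at N1. Subgame-perfect outcome: (N1, Soft) with payoffs (12, 12).
Under simultaneous play:
Union's best replies: Soft→N1; Firm→N2; Hard→N1.
Management's best replies: N1→Soft; N2→Soft; N3→Soft; N4→Hard.
The unique mutual best reply is (N1, Soft), giving (12, 12).
Sequential outcome (N1, Soft) coincides with the Nash profile (N1, Soft).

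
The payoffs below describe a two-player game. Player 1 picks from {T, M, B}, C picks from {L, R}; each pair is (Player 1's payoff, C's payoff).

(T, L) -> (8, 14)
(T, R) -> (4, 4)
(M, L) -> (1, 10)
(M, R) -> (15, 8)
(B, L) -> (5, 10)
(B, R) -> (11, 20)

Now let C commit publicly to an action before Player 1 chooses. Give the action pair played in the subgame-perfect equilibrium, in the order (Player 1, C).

(T, L)

Player 1 best-responds to each possible C move:
- L → Player 1 plays T (best of 8, 1, 5); C gets 14.
- R → Player 1 plays M (best of 4, 15, 11); C gets 8.
C's induced payoffs are 14, 8, so C commits to L. Subgame-perfect outcome: (T, L) with payoffs (8, 14).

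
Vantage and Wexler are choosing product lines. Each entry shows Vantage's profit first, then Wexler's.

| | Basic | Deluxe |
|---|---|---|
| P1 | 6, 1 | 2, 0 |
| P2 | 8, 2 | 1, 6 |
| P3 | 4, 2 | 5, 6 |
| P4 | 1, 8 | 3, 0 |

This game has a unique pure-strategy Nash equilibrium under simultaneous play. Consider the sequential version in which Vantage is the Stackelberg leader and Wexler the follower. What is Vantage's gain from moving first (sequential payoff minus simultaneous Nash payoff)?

1

Backward induction with Vantage moving first.
- P1: BR = Basic, leader payoff 6.
- P2: BR = Deluxe, leader payoff 1.
- P3: BR = Deluxe, leader payoff 5.
- P4: BR = Basic, leader payoff 1.
Vantage's induced payoffs are 6, 1, 5, 1, so Vantage commits to P1. Subgame-perfect outcome: (P1, Basic) with payoffs (6, 1).
Under simultaneous play:
Vantage's best replies: Basic→P2; Deluxe→P3.
Wexler's best replies: P1→Basic; P2→Deluxe; P3→Deluxe; P4→Basic.
The unique mutual best reply is (P3, Deluxe), giving (5, 6).
Vantage's commitment gain: 6 − 5 = 1.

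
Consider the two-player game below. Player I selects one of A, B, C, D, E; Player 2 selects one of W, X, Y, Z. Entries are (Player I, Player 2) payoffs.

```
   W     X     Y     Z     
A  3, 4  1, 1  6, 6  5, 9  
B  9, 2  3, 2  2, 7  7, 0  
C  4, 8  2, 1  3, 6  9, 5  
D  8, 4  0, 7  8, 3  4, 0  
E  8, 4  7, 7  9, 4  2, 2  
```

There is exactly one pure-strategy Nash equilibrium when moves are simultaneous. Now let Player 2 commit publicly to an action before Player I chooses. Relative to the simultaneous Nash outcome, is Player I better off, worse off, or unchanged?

Player I best-responds to each possible Player 2 move:
- W: Player I compares 3, 9, 4, 8, 8 and picks B; Player 2 would get 2.
- X: Player I compares 1, 3, 2, 0, 7 and picks E; Player 2 would get 7.
- Y: Player I compares 6, 2, 3, 8, 9 and picks E; Player 2 would get 4.
- Z: Player I compares 5, 7, 9, 4, 2 and picks C; Player 2 would get 5.
Among 2, 7, 4, 5, the best is 7 at X. Subgame-perfect outcome: (E, X) with payoffs (7, 7).
Now find the simultaneous Nash equilibrium.
Player I's best replies: W→B; X→E; Y→E; Z→C.
Player 2's best replies: A→Z; B→Y; C→W; D→X; E→X.
The unique mutual best reply is (E, X), giving (7, 7).
Player I earns 7 sequentially versus 7 at the Nash outcome: unchanged.

unchanged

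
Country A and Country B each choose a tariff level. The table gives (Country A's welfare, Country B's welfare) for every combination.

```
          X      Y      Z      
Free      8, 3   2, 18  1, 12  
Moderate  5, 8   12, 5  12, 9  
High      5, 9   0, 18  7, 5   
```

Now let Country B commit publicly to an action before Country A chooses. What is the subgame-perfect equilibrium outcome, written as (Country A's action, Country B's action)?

Solve by backward induction (Country B leads).
- X: Country A compares 8, 5, 5 and picks Free; Country B would get 3.
- Y: Country A compares 2, 12, 0 and picks Moderate; Country B would get 5.
- Z: Country A compares 1, 12, 7 and picks Moderate; Country B would get 9.
Country B's induced payoffs are 3, 5, 9, so Country B commits to Z. Subgame-perfect outcome: (Moderate, Z) with payoffs (12, 9).

(Moderate, Z)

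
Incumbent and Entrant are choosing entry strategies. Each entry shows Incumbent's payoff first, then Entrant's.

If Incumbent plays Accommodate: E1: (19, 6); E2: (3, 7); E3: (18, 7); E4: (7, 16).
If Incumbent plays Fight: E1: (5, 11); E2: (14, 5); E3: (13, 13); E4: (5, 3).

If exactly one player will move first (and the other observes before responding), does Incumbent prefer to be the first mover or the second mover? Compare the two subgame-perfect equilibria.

first

If Incumbent leads: Entrant's best replies are Accommodate→E4, Fight→E3; Incumbent's induced payoffs 7, 13; outcome (Fight, E3), payoffs (13, 13).
If Entrant leads: Incumbent's best replies are E1→Accommodate, E2→Fight, E3→Accommodate, E4→Accommodate; Entrant's induced payoffs 6, 5, 7, 16; outcome (Accommodate, E4), payoffs (7, 16).
Incumbent gets 13 moving first and 7 moving second, so Incumbent prefers to move first.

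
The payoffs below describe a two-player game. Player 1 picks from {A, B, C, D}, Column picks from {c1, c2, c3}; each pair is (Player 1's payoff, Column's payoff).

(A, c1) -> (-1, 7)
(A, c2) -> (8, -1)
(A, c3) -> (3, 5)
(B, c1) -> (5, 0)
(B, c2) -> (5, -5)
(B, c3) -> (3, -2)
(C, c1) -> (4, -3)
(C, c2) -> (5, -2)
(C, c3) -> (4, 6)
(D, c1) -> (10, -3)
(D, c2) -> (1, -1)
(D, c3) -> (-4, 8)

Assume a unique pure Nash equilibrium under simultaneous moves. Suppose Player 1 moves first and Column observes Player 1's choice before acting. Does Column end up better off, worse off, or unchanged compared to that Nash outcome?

Backward induction with Player 1 moving first.
- A → Column plays c1 (best of 7, -1, 5); Player 1 gets -1.
- B → Column plays c1 (best of 0, -5, -2); Player 1 gets 5.
- C → Column plays c3 (best of -3, -2, 6); Player 1 gets 4.
- D → Column plays c3 (best of -3, -1, 8); Player 1 gets -4.
Among -1, 5, 4, -4, the best is 5 at B. Subgame-perfect outcome: (B, c1) with payoffs (5, 0).
Now find the simultaneous Nash equilibrium.
Player 1's best replies: c1→D; c2→A; c3→C.
Column's best replies: A→c1; B→c1; C→c3; D→c3.
Only (C, c3) has each player best-responding; Nash payoffs (4, 6).
Column earns 0 sequentially versus 6 at the Nash outcome: worse off.

worse off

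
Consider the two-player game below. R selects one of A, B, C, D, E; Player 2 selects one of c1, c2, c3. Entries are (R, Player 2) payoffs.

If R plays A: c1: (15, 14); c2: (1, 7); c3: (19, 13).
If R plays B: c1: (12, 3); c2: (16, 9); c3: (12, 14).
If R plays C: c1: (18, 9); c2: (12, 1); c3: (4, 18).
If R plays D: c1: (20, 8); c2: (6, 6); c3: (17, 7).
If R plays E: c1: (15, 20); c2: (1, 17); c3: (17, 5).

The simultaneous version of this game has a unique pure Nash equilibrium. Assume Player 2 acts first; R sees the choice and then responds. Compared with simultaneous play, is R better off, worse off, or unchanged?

Backward induction with Player 2 moving first.
- c1: BR = D, leader payoff 8.
- c2: BR = B, leader payoff 9.
- c3: BR = A, leader payoff 13.
Maximizing over 8, 9, 13, Player 2 chooses c3. Subgame-perfect outcome: (A, c3) with payoffs (19, 13).
Under simultaneous play:
R's best replies: c1→D; c2→B; c3→A.
Player 2's best replies: A→c1; B→c3; C→c3; D→c1; E→c1.
The unique mutual best reply is (D, c1), giving (20, 8).
R earns 19 sequentially versus 20 at the Nash outcome: worse off.

worse off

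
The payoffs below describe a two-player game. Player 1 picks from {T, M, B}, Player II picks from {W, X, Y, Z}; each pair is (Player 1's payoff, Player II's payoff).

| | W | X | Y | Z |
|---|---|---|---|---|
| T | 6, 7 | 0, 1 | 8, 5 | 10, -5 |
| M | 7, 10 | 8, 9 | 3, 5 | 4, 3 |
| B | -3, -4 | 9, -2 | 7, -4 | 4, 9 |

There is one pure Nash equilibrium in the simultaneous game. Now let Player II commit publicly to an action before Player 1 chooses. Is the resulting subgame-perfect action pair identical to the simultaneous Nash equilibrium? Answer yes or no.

yes

Player 1 best-responds to each possible Player II move:
- W: Player 1 compares 6, 7, -3 and picks M; Player II would get 10.
- X: Player 1 compares 0, 8, 9 and picks B; Player II would get -2.
- Y: Player 1 compares 8, 3, 7 and picks T; Player II would get 5.
- Z: Player 1 compares 10, 4, 4 and picks T; Player II would get -5.
Player II's induced payoffs are 10, -2, 5, -5, so Player II commits to W. Subgame-perfect outcome: (M, W) with payoffs (7, 10).
Now find the simultaneous Nash equilibrium.
Player 1's best replies: W→M; X→B; Y→T; Z→T.
Player II's best replies: T→W; M→W; B→Z.
Only (M, W) has each player best-responding; Nash payoffs (7, 10).
Sequential outcome (M, W) coincides with the Nash profile (M, W).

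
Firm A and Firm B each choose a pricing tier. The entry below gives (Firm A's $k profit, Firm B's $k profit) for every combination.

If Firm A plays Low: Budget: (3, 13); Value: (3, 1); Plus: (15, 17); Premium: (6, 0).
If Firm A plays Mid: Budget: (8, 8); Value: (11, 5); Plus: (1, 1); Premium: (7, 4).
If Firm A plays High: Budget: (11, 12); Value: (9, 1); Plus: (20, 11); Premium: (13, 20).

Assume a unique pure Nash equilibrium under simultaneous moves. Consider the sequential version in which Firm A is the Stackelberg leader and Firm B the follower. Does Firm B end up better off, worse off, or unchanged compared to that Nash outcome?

Solve by backward induction (Firm A leads).
- Low → Firm B plays Plus (best of 13, 1, 17, 0); Firm A gets 15.
- Mid → Firm B plays Budget (best of 8, 5, 1, 4); Firm A gets 8.
- High → Firm B plays Premium (best of 12, 1, 11, 20); Firm A gets 13.
Among 15, 8, 13, the best is 15 at Low. Subgame-perfect outcome: (Low, Plus) with payoffs (15, 17).
For the simultaneous game, intersect best replies.
Firm A's best replies: Budget→High; Value→Mid; Plus→High; Premium→High.
Firm B's best replies: Low→Plus; Mid→Budget; High→Premium.
The unique mutual best reply is (High, Premium), giving (13, 20).
Firm B earns 17 sequentially versus 20 at the Nash outcome: worse off.

worse off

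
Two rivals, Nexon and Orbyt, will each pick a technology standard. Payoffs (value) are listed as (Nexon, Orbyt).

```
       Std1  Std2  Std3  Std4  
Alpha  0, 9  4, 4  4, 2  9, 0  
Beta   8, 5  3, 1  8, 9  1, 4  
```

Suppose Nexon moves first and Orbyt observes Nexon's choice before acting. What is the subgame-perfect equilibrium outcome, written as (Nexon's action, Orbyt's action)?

Orbyt best-responds to each possible Nexon move:
- Alpha: BR = Std1, leader payoff 0.
- Beta: BR = Std3, leader payoff 8.
Nexon's induced payoffs are 0, 8, so Nexon commits to Beta. Subgame-perfect outcome: (Beta, Std3) with payoffs (8, 9).

(Beta, Std3)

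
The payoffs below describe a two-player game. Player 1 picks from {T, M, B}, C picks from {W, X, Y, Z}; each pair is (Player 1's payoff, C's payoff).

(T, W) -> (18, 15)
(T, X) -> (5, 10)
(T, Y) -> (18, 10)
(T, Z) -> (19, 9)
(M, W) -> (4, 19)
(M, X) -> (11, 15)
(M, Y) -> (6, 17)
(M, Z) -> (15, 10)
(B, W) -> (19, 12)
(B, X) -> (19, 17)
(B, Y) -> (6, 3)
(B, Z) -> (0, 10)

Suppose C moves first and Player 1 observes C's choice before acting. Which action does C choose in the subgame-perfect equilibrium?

X

Player 1 best-responds to each possible C move:
- W: Player 1 compares 18, 4, 19 and picks B; C would get 12.
- X: Player 1 compares 5, 11, 19 and picks B; C would get 17.
- Y: Player 1 compares 18, 6, 6 and picks T; C would get 10.
- Z: Player 1 compares 19, 15, 0 and picks T; C would get 9.
Among 12, 17, 10, 9, the best is 17 at X. Subgame-perfect outcome: (B, X) with payoffs (19, 17).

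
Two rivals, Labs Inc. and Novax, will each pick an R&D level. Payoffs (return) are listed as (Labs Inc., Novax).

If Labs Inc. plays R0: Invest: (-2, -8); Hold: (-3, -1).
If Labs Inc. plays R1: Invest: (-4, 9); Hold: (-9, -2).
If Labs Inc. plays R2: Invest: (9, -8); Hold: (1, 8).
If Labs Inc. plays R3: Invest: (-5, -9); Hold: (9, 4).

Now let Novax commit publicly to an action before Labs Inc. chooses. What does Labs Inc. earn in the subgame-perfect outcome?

9

Solve by backward induction (Novax leads).
- Invest: BR = R2, leader payoff -8.
- Hold: BR = R3, leader payoff 4.
Maximizing over -8, 4, Novax chooses Hold. Subgame-perfect outcome: (R3, Hold) with payoffs (9, 4).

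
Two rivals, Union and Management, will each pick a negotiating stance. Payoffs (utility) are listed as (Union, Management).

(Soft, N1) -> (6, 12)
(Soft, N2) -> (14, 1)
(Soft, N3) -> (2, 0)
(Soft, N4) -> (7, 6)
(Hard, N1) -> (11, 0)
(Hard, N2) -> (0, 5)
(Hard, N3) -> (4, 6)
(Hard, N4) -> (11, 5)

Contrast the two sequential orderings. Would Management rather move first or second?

If Union leads: Management's best replies are Soft→N1, Hard→N3; Union's induced payoffs 6, 4; outcome (Soft, N1), payoffs (6, 12).
If Management leads: Union's best replies are N1→Hard, N2→Soft, N3→Hard, N4→Hard; Management's induced payoffs 0, 1, 6, 5; outcome (Hard, N3), payoffs (4, 6).
Management gets 6 moving first and 12 moving second, so Management prefers to move second.

second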